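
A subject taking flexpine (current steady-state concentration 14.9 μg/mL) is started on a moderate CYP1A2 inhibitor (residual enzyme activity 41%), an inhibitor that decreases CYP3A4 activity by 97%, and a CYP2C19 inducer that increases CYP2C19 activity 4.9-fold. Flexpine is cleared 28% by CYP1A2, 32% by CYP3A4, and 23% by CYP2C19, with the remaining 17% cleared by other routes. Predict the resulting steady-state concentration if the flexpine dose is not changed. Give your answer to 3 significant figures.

10.5 μg/mL

The CYP1A2 pathway (28% of clearance) falls to 0.41× activity: 0.28 × 0.41 = 0.1148.
The CYP3A4 pathway (32% of clearance) is reduced to 0.03× activity: 0.32 × 0.03 = 0.0096.
The CYP2C19 pathway (23% of clearance) increases to 4.9× activity: 0.23 × 4.9 = 1.127.
Non-CYP routes (17%) are unchanged.
New clearance relative to baseline: 0.1148 + 0.0096 + 1.127 + 0.17 = 1.4214.
Steady-state concentration ∝ 1/CL: new value = 14.9 / 1.4214 = 10.5 μg/mL.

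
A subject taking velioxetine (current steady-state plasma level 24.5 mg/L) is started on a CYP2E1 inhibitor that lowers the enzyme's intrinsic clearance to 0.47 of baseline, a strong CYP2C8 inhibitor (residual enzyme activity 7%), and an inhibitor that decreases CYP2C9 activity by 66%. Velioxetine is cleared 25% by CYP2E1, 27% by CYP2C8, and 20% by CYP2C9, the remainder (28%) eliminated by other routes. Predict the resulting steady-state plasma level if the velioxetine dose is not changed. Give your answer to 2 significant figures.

51 mg/L

CYP2E1: 0.25 × 0.47 = 0.1175
CYP2C8: 0.27 × 0.07 = 0.0189
CYP2C9: 0.2 × 0.34 = 0.068
Other: 0.28 (unchanged)
New clearance relative to baseline: 0.1175 + 0.0189 + 0.068 + 0.28 = 0.4844.
Steady-state plasma level ∝ 1/CL: new value = 24.5 / 0.4844 = 51 mg/L.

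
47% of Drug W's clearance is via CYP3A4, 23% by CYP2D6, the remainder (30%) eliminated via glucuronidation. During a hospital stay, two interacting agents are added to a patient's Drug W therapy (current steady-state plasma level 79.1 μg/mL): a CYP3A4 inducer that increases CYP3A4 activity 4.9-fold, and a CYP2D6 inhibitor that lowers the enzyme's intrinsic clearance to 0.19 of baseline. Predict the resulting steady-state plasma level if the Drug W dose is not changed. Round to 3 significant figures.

29.9 μg/mL

CYP3A4: 0.47 × 4.9 = 2.303
CYP2D6: 0.23 × 0.19 = 0.0437
Other: 0.3 (unchanged)
New clearance relative to baseline: 2.303 + 0.0437 + 0.3 = 2.6467.
Dividing the baseline by the relative clearance: 79.1 / 2.6467 = 29.9 μg/mL.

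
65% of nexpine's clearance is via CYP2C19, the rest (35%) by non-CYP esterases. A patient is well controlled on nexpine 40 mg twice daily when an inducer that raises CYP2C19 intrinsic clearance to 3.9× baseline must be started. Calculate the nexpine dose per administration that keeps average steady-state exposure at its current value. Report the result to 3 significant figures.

115 mg

The CYP2C19 pathway (65% of clearance) increases to 3.9× activity: 0.65 × 3.9 = 2.535.
The remaining 35% of clearance is unaffected.
CL_new/CL_old = 2.535 + 0.35 = 2.885.
To maintain the same steady-state level, dose must scale with clearance: new dose = 40 × 2.885 = 115 mg.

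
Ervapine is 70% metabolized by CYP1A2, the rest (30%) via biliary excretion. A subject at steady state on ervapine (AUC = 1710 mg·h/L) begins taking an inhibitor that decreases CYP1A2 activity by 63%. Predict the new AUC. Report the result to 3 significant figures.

CYP1A2: 0.7 × 0.37 = 0.259
Other: 0.3 (unchanged)
New clearance relative to baseline: 0.259 + 0.3 = 0.559.
With dosing unchanged, AUC scales as 1/CL: 1710 / 0.559 = 3.06 × 10³ mg·h/L.

3.06 × 10³ mg·h/L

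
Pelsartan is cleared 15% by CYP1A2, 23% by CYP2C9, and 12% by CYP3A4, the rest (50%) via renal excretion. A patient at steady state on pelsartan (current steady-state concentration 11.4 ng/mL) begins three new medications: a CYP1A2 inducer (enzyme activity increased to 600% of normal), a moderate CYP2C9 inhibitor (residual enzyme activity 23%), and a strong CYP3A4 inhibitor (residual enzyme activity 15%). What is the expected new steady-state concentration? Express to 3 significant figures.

7.75 ng/mL

The CYP1A2 pathway (15% of clearance) rises to 6× activity: 0.15 × 6 = 0.9.
The CYP2C9 pathway (23% of clearance) falls to 0.23× activity: 0.23 × 0.23 = 0.0529.
The CYP3A4 pathway (12% of clearance) is reduced to 0.15× activity: 0.12 × 0.15 = 0.018.
Non-CYP routes (50%) are unchanged.
New clearance relative to baseline: 0.9 + 0.0529 + 0.018 + 0.5 = 1.4709.
Steady-state concentration ∝ 1/CL: new value = 11.4 / 1.4709 = 7.75 ng/mL.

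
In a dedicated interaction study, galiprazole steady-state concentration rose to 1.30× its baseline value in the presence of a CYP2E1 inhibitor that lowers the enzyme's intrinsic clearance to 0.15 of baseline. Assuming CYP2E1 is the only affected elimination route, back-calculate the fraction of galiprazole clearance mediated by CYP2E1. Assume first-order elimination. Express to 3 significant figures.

0.271

Write x for the fraction cleared via CYP2E1. The observed steady-state concentration change means clearance fell to 1/1.30 = 0.7692 of baseline.
Setting x·0.15 + (1 − x) = 0.7692 and solving: x = (0.7692 − 1)/(0.15 − 1) = 0.271.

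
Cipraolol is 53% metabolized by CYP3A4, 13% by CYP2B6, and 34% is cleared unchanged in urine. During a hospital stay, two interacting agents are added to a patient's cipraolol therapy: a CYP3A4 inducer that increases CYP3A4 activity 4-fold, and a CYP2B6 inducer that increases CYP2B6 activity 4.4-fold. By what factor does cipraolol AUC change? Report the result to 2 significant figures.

0.33

The CYP3A4 pathway (53% of clearance) rises to 4× activity: 0.53 × 4 = 2.12.
The CYP2B6 pathway (13% of clearance) rises to 4.4× activity: 0.13 × 4.4 = 0.572.
The remaining 34% of clearance is unaffected.
Relative clearance = 2.12 + 0.572 + 0.34 = 3.032.
Net AUC ratio = 1 / 3.032 = 0.33.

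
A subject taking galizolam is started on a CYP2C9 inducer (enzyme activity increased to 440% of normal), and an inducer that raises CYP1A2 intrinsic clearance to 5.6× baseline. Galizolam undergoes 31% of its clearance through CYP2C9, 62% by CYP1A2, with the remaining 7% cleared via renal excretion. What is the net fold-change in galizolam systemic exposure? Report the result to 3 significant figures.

The CYP2C9 pathway (31% of clearance) increases to 4.4× activity: 0.31 × 4.4 = 1.364.
The CYP1A2 pathway (62% of clearance) is boosted to 5.6× activity: 0.62 × 5.6 = 3.472.
The remaining 7% of clearance is unaffected.
CL_new/CL_old = 1.364 + 3.472 + 0.07 = 4.906.
Because systemic exposure varies inversely with clearance, the combined effect is 1 / 4.906 = 0.204.

0.204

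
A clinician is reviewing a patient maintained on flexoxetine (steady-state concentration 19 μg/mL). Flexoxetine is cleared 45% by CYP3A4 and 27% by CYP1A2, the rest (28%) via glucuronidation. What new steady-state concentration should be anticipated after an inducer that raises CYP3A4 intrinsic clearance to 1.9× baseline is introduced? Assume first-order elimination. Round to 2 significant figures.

The CYP3A4 pathway (45% of clearance) rises to 1.9× activity: 0.45 × 1.9 = 0.855.
CYP1A2 (27%) and the residual 28% are unaffected.
CL_new/CL_old = 0.855 + 0.27 + 0.28 = 1.405.
Steady-state concentration ∝ 1/CL, so new value = 19 / 1.405 = 14 μg/mL.

14 μg/mL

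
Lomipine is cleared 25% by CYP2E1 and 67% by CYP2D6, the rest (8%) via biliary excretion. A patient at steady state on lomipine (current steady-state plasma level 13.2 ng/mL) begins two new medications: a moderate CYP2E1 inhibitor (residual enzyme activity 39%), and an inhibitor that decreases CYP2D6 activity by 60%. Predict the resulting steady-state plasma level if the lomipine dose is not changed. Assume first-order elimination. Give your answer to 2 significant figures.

30 ng/mL

The CYP2E1 pathway (25% of clearance) falls to 0.39× activity: 0.25 × 0.39 = 0.0975.
The CYP2D6 pathway (67% of clearance) is reduced to 0.4× activity: 0.67 × 0.4 = 0.268.
The remaining 8% of clearance is unaffected.
New clearance relative to baseline: 0.0975 + 0.268 + 0.08 = 0.4455.
Steady-state plasma level ∝ 1/CL: new value = 13.2 / 0.4455 = 30 ng/mL.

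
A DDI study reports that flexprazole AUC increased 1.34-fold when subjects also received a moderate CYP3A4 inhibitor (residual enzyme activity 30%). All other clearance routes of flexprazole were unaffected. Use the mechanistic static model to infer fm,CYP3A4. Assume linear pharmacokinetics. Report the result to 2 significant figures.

CL'/CL = 1 / 1.34 = 0.7463
0.3·fm + (1 − fm) = 0.7463
fm = (0.7463 − 1) / (0.3 − 1) = 0.36

0.36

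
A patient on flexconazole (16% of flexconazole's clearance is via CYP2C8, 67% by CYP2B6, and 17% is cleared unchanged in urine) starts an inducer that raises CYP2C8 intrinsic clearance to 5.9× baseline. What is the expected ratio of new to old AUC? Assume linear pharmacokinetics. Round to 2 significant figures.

0.56

The CYP2C8 pathway (16% of clearance) increases to 5.9× activity: 0.16 × 5.9 = 0.944.
CYP2B6 (67%) and the residual 17% are unaffected.
New clearance relative to baseline: 0.944 + 0.67 + 0.17 = 1.784.
AUC ratio = CL_old/CL_new = 1 / 1.784 = 0.56.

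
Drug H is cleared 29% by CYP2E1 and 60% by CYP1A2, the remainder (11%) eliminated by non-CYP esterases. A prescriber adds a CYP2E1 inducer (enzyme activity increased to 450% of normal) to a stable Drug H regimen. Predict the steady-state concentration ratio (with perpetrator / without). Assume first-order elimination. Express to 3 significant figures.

0.496

The CYP2E1 pathway (29% of clearance) increases to 4.5× activity: 0.29 × 4.5 = 1.305.
CYP1A2 (60%) and the residual 11% are unaffected.
CL_new/CL_old = 1.305 + 0.6 + 0.11 = 2.015.
Steady-state concentration is inversely proportional to clearance, so the fold-change is 1 / 2.015 = 0.496.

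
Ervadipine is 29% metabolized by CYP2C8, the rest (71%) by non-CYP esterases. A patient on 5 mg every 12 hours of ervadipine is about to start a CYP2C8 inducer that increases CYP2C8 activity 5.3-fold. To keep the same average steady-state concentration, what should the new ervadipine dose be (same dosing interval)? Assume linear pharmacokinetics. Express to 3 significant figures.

The CYP2C8 pathway (29% of clearance) is boosted to 5.3× activity: 0.29 × 5.3 = 1.537.
Non-CYP routes (71%) are unchanged.
Relative clearance = 1.537 + 0.71 = 2.247.
To maintain the same steady-state level, dose must scale with clearance: new dose = 5 × 2.247 = 11.2 mg.

11.2 mg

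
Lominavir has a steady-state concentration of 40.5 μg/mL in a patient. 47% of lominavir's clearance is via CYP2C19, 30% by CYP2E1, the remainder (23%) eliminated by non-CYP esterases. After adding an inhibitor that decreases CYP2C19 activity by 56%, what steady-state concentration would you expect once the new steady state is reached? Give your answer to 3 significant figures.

55.0 μg/mL

CYP2C19: 0.47 × 0.44 = 0.2068
CYP2E1: 0.3 (unchanged)
Other: 0.23 (unchanged)
Relative clearance = 0.2068 + 0.3 + 0.23 = 0.7368.
With dosing unchanged, steady-state concentration scales as 1/CL: 40.5 / 0.7368 = 55.0 μg/mL.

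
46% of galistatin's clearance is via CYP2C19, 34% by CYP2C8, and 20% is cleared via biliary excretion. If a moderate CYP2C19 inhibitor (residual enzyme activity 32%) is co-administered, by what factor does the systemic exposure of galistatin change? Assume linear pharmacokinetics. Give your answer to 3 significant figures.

The CYP2C19 pathway (46% of clearance) drops to 0.32× activity: 0.46 × 0.32 = 0.1472.
CYP2C8 (34%) and the residual 20% are unaffected.
Relative clearance = 0.1472 + 0.34 + 0.2 = 0.6872.
Systemic exposure is inversely proportional to clearance, so the fold-change is 1 / 0.6872 = 1.46.

1.46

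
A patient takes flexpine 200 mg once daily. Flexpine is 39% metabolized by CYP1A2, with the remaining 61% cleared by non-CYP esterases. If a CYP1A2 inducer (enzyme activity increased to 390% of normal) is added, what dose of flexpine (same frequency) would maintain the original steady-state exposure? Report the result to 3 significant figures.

The CYP1A2 pathway (39% of clearance) rises to 3.9× activity: 0.39 × 3.9 = 1.521.
Non-CYP routes (61%) are unchanged.
Relative clearance = 1.521 + 0.61 = 2.131.
Exposure is unchanged when dose changes in proportion to clearance. New dose = 200 mg × 2.131 = 426 mg.

426 mg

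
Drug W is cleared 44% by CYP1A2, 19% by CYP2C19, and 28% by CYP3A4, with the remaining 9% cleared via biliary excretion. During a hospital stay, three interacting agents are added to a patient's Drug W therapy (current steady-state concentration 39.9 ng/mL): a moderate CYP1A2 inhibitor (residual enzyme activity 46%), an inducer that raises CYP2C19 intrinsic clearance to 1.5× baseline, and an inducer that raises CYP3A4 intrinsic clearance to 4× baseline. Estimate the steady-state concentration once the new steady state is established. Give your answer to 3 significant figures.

The CYP1A2 pathway (44% of clearance) is reduced to 0.46× activity: 0.44 × 0.46 = 0.2024.
The CYP2C19 pathway (19% of clearance) increases to 1.5× activity: 0.19 × 1.5 = 0.285.
The CYP3A4 pathway (28% of clearance) increases to 4× activity: 0.28 × 4 = 1.12.
The remaining 9% of clearance is unaffected.
New clearance relative to baseline: 0.2024 + 0.285 + 1.12 + 0.09 = 1.6974.
Dividing the baseline by the relative clearance: 39.9 / 1.6974 = 23.5 ng/mL.

23.5 ng/mL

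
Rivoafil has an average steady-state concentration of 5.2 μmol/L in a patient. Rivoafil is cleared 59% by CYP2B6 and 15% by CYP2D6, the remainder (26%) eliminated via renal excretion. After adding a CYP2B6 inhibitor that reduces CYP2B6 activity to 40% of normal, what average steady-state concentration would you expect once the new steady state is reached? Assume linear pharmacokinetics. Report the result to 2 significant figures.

8.0 μmol/L

CYP2B6: 0.59 × 0.4 = 0.236
CYP2D6: 0.15 (unchanged)
Other: 0.26 (unchanged)
CL_new/CL_old = 0.236 + 0.15 + 0.26 = 0.646.
New average steady-state concentration = baseline ÷ relative clearance = 5.2 / 0.646 = 8.0 μmol/L.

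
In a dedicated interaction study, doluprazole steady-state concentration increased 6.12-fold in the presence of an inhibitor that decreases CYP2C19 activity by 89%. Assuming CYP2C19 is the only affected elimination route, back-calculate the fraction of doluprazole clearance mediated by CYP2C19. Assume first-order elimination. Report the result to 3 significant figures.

0.940

CL'/CL = 1 / 6.12 = 0.1634
0.11·fm + (1 − fm) = 0.1634
fm = (0.1634 − 1) / (0.11 − 1) = 0.940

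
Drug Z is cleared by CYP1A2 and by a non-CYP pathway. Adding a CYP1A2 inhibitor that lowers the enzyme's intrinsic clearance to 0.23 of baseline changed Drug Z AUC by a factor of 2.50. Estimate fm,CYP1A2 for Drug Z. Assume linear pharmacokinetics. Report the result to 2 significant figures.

0.78

Let fm be the CYP1A2 fraction. New clearance relative to baseline = fm × 0.23 + (1 − fm).
AUC ratio = 1 / (new CL fraction), so new CL fraction = 1 / 2.50 = 0.4.
fm × 0.23 + 1 − fm = 0.4  ⇒  fm × (0.23 − 1) = −0.6  ⇒  fm = 0.78.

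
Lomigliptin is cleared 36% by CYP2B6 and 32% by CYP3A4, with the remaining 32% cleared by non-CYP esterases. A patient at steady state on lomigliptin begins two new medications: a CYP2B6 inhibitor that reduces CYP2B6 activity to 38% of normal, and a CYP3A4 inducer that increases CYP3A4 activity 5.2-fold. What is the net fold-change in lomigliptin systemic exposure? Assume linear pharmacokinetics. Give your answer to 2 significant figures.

The CYP2B6 pathway (36% of clearance) is reduced to 0.38× activity: 0.36 × 0.38 = 0.1368.
The CYP3A4 pathway (32% of clearance) increases to 5.2× activity: 0.32 × 5.2 = 1.664.
Non-CYP routes (32%) are unchanged.
CL_new/CL_old = 0.1368 + 1.664 + 0.32 = 2.1208.
Systemic exposure ∝ 1/CL: fold-change = 1 / 2.1208 = 0.47.

0.47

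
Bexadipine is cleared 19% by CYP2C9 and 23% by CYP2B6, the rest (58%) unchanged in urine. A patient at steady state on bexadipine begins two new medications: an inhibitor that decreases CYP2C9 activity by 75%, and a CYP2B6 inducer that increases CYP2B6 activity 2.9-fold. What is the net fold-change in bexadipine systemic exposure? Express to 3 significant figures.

CYP2C9: 0.19 × 0.25 = 0.0475
CYP2B6: 0.23 × 2.9 = 0.667
Other: 0.58 (unchanged)
Relative clearance = 0.0475 + 0.667 + 0.58 = 1.2945.
Net systemic exposure ratio = 1 / 1.2945 = 0.772.

0.772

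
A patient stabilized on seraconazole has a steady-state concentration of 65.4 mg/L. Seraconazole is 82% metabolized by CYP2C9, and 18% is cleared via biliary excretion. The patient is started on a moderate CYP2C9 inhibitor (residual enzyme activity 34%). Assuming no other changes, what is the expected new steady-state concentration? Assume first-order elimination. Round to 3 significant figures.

The CYP2C9 pathway (82% of clearance) drops to 0.34× activity: 0.82 × 0.34 = 0.2788.
Non-CYP routes (18%) are unchanged.
New clearance relative to baseline: 0.2788 + 0.18 = 0.4588.
With dosing unchanged, steady-state concentration scales as 1/CL: 65.4 / 0.4588 = 143 mg/L.

143 mg/L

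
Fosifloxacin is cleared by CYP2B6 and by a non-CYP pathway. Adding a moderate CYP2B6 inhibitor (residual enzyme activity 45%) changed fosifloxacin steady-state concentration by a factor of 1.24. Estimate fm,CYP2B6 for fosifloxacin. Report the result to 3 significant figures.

Let fm be the CYP2B6 fraction. New clearance relative to baseline = fm × 0.45 + (1 − fm).
Steady-state concentration ratio = 1 / (new CL fraction), so new CL fraction = 1 / 1.24 = 0.8065.
fm × 0.45 + 1 − fm = 0.8065  ⇒  fm × (0.45 − 1) = −0.1935  ⇒  fm = 0.352.

0.352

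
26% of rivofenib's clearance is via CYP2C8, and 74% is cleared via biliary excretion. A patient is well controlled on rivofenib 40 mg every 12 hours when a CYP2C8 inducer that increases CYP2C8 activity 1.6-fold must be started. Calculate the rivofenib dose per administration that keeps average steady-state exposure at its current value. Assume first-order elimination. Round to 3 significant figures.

The CYP2C8 pathway (26% of clearance) is boosted to 1.6× activity: 0.26 × 1.6 = 0.416.
The remaining 74% of clearance is unaffected.
New clearance relative to baseline: 0.416 + 0.74 = 1.156.
To maintain the same steady-state level, dose must scale with clearance: new dose = 40 × 1.156 = 46.2 mg.

46.2 mg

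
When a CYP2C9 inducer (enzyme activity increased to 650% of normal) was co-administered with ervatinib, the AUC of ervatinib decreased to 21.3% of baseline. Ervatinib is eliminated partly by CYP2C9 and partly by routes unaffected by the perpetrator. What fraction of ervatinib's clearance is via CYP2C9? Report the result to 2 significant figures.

0.67

Let fm be the CYP2C9 fraction. New clearance relative to baseline = fm × 6.5 + (1 − fm).
AUC ratio = 1 / (new CL fraction), so new CL fraction = 1 / 0.213 = 4.695.
fm × 6.5 + 1 − fm = 4.695  ⇒  fm × (6.5 − 1) = 3.695  ⇒  fm = 0.67.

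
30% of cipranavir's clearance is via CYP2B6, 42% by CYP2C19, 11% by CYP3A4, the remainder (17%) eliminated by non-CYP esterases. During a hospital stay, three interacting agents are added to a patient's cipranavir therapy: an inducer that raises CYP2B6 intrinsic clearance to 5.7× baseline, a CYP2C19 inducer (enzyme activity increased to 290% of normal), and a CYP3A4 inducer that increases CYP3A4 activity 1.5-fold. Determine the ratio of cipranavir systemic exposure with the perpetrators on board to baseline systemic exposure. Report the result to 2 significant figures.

0.31

CYP2B6: 0.3 × 5.7 = 1.71
CYP2C19: 0.42 × 2.9 = 1.218
CYP3A4: 0.11 × 1.5 = 0.165
Other: 0.17 (unchanged)
CL_new/CL_old = 1.71 + 1.218 + 0.165 + 0.17 = 3.263.
Because systemic exposure varies inversely with clearance, the combined effect is 1 / 3.263 = 0.31.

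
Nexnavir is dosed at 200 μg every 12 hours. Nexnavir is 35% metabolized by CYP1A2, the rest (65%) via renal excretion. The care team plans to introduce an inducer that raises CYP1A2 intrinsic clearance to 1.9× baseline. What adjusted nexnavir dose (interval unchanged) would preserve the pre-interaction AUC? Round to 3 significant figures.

263 μg

The CYP1A2 pathway (35% of clearance) rises to 1.9× activity: 0.35 × 1.9 = 0.665.
The remaining 65% of clearance is unaffected.
CL_new/CL_old = 0.665 + 0.65 = 1.315.
To maintain the same steady-state level, dose must scale with clearance: new dose = 200 × 1.315 = 263 μg.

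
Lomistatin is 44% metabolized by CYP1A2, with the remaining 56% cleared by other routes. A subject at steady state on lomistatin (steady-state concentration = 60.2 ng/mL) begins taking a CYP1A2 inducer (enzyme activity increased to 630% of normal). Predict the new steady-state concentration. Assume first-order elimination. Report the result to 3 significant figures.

The CYP1A2 pathway (44% of clearance) is boosted to 6.3× activity: 0.44 × 6.3 = 2.772.
Non-CYP routes (56%) are unchanged.
CL_new/CL_old = 2.772 + 0.56 = 3.332.
New steady-state concentration = baseline ÷ relative clearance = 60.2 / 3.332 = 18.1 ng/mL.

18.1 ng/mL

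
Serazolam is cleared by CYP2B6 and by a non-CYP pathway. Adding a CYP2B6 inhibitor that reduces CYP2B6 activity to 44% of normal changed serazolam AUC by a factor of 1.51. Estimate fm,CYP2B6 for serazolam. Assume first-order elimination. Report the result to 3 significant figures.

0.603

Let fm be the CYP2B6 fraction. New clearance relative to baseline = fm × 0.44 + (1 − fm).
AUC ratio = 1 / (new CL fraction), so new CL fraction = 1 / 1.51 = 0.6623.
fm × 0.44 + 1 − fm = 0.6623  ⇒  fm × (0.44 − 1) = −0.3377  ⇒  fm = 0.603.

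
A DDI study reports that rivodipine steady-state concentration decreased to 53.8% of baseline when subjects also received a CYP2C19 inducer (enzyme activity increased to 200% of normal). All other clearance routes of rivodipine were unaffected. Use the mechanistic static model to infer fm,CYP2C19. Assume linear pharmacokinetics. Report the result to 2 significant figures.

0.86

Call the CYP2C19 fraction fm. After the interaction, CL_new/CL_old = fm × 2 + (1 − fm).
Steady-state concentration ratio = 1 / (new CL fraction), so new CL fraction = 1 / 0.538 = 1.859.
fm × 2 + 1 − fm = 1.859  ⇒  fm × (2 − 1) = 0.8587  ⇒  fm = 0.86.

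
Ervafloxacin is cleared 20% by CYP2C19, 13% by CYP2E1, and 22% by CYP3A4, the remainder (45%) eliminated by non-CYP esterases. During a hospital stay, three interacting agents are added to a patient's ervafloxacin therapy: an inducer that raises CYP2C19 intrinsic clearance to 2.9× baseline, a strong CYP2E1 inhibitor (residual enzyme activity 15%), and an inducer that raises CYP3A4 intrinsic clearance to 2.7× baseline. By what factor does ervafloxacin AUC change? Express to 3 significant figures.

The CYP2C19 pathway (20% of clearance) is boosted to 2.9× activity: 0.2 × 2.9 = 0.58.
The CYP2E1 pathway (13% of clearance) falls to 0.15× activity: 0.13 × 0.15 = 0.0195.
The CYP3A4 pathway (22% of clearance) is boosted to 2.7× activity: 0.22 × 2.7 = 0.594.
Non-CYP routes (45%) are unchanged.
Relative clearance = 0.58 + 0.0195 + 0.594 + 0.45 = 1.6435.
Net AUC ratio = 1 / 1.6435 = 0.608.

0.608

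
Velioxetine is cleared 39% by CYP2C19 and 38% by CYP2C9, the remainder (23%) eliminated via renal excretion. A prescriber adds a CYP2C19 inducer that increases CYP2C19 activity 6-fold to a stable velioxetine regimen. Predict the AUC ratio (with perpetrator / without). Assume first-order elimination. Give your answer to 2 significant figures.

0.34

The CYP2C19 pathway (39% of clearance) is boosted to 6× activity: 0.39 × 6 = 2.34.
CYP2C9 (38%) and the residual 23% are unaffected.
New clearance relative to baseline: 2.34 + 0.38 + 0.23 = 2.95.
Since AUC ∝ 1/CL, the ratio is 1 / 2.95 = 0.34.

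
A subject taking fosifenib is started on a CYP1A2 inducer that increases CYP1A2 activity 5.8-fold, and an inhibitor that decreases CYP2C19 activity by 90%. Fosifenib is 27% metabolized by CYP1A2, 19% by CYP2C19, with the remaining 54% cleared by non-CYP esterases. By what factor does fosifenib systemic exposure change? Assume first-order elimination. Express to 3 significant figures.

The CYP1A2 pathway (27% of clearance) is boosted to 5.8× activity: 0.27 × 5.8 = 1.566.
The CYP2C19 pathway (19% of clearance) falls to 0.1× activity: 0.19 × 0.1 = 0.019.
Non-CYP routes (54%) are unchanged.
New clearance relative to baseline: 1.566 + 0.019 + 0.54 = 2.125.
Because systemic exposure varies inversely with clearance, the combined effect is 1 / 2.125 = 0.471.

0.471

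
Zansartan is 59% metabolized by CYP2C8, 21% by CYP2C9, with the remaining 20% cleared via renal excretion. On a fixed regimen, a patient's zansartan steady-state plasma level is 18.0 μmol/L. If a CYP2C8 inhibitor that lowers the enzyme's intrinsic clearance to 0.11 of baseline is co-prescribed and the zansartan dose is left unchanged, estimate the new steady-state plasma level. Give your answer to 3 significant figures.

CYP2C8: 0.59 × 0.11 = 0.0649
CYP2C9: 0.21 (unchanged)
Other: 0.2 (unchanged)
CL_new/CL_old = 0.0649 + 0.21 + 0.2 = 0.4749.
With dosing unchanged, steady-state plasma level scales as 1/CL: 18.0 / 0.4749 = 37.9 μmol/L.

37.9 μmol/L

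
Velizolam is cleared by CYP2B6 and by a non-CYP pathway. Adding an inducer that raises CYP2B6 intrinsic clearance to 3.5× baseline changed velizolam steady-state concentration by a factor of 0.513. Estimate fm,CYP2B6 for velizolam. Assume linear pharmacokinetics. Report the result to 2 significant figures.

0.38

Let fm be the CYP2B6 fraction. New clearance relative to baseline = fm × 3.5 + (1 − fm).
Steady-state concentration ratio = 1 / (new CL fraction), so new CL fraction = 1 / 0.513 = 1.949.
fm × 3.5 + 1 − fm = 1.949  ⇒  fm × (3.5 − 1) = 0.9493  ⇒  fm = 0.38.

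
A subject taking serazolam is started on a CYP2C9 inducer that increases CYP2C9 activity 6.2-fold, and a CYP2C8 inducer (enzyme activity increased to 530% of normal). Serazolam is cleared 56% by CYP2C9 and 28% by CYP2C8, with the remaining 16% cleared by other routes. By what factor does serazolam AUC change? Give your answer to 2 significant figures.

0.20

The CYP2C9 pathway (56% of clearance) increases to 6.2× activity: 0.56 × 6.2 = 3.472.
The CYP2C8 pathway (28% of clearance) is boosted to 5.3× activity: 0.28 × 5.3 = 1.484.
Non-CYP routes (16%) are unchanged.
Relative clearance = 3.472 + 1.484 + 0.16 = 5.116.
Because AUC varies inversely with clearance, the combined effect is 1 / 5.116 = 0.20.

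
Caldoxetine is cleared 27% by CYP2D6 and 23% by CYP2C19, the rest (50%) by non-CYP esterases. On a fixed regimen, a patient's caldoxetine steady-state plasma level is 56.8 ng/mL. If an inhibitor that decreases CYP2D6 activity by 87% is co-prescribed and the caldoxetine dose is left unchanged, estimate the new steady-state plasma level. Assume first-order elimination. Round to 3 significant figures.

The CYP2D6 pathway (27% of clearance) is reduced to 0.13× activity: 0.27 × 0.13 = 0.0351.
CYP2C19 (23%) and the residual 50% are unaffected.
Relative clearance = 0.0351 + 0.23 + 0.5 = 0.7651.
Steady-state plasma level ∝ 1/CL, so new value = 56.8 / 0.7651 = 74.2 ng/mL.

74.2 ng/mL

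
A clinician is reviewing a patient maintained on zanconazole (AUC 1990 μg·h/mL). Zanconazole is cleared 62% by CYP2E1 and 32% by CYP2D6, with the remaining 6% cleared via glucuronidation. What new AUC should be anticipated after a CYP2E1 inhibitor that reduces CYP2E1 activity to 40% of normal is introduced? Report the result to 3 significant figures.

3.17 × 10³ μg·h/mL

CYP2E1: 0.62 × 0.4 = 0.248
CYP2D6: 0.32 (unchanged)
Other: 0.06 (unchanged)
Relative clearance = 0.248 + 0.32 + 0.06 = 0.628.
AUC ∝ 1/CL, so new value = 1990 / 0.628 = 3.17 × 10³ μg·h/mL.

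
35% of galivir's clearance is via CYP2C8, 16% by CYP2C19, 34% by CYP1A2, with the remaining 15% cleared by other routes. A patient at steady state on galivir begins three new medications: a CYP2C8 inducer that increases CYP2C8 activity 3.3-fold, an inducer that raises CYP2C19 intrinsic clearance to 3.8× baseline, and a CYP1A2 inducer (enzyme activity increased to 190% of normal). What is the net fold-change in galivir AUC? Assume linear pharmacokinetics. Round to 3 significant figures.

0.391

The CYP2C8 pathway (35% of clearance) rises to 3.3× activity: 0.35 × 3.3 = 1.155.
The CYP2C19 pathway (16% of clearance) increases to 3.8× activity: 0.16 × 3.8 = 0.608.
The CYP1A2 pathway (34% of clearance) is boosted to 1.9× activity: 0.34 × 1.9 = 0.646.
The remaining 15% of clearance is unaffected.
CL_new/CL_old = 1.155 + 0.608 + 0.646 + 0.15 = 2.559.
Net AUC ratio = 1 / 2.559 = 0.391.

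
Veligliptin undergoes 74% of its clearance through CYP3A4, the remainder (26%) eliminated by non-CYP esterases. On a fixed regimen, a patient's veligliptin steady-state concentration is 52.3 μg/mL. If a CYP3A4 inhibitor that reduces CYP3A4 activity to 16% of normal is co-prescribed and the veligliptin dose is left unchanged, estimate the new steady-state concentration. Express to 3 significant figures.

138 μg/mL

CYP3A4: 0.74 × 0.16 = 0.1184
Other: 0.26 (unchanged)
CL_new/CL_old = 0.1184 + 0.26 = 0.3784.
New steady-state concentration = baseline ÷ relative clearance = 52.3 / 0.3784 = 138 μg/mL.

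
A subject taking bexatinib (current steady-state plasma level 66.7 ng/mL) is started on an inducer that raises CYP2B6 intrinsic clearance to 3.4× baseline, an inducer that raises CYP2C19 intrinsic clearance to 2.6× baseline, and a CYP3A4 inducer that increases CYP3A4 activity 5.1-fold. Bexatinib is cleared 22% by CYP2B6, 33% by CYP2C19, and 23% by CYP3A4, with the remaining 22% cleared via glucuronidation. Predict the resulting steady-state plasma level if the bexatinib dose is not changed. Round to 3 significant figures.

CYP2B6: 0.22 × 3.4 = 0.748
CYP2C19: 0.33 × 2.6 = 0.858
CYP3A4: 0.23 × 5.1 = 1.173
Other: 0.22 (unchanged)
CL_new/CL_old = 0.748 + 0.858 + 1.173 + 0.22 = 2.999.
Dividing the baseline by the relative clearance: 66.7 / 2.999 = 22.2 ng/mL.

22.2 ng/mL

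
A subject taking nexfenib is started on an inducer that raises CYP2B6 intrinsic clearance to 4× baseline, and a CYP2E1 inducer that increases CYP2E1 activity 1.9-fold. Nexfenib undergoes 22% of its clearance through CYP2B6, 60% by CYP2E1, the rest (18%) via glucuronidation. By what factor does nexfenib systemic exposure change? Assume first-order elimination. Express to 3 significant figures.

CYP2B6: 0.22 × 4 = 0.88
CYP2E1: 0.6 × 1.9 = 1.14
Other: 0.18 (unchanged)
New clearance relative to baseline: 0.88 + 1.14 + 0.18 = 2.2.
Net systemic exposure ratio = 1 / 2.2 = 0.455.

0.455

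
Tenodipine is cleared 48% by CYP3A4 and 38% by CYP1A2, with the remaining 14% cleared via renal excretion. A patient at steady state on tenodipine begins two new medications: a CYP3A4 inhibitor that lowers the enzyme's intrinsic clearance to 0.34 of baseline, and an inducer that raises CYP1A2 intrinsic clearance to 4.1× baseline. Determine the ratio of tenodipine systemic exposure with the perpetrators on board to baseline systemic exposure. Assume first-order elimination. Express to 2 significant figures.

0.54

The CYP3A4 pathway (48% of clearance) drops to 0.34× activity: 0.48 × 0.34 = 0.1632.
The CYP1A2 pathway (38% of clearance) increases to 4.1× activity: 0.38 × 4.1 = 1.558.
The remaining 14% of clearance is unaffected.
New clearance relative to baseline: 0.1632 + 1.558 + 0.14 = 1.8612.
Because systemic exposure varies inversely with clearance, the combined effect is 1 / 1.8612 = 0.54.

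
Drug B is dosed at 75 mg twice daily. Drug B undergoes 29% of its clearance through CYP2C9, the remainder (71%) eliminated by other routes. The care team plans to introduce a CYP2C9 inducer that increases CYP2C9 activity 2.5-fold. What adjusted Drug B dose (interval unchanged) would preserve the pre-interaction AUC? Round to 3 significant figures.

108 mg

The CYP2C9 pathway (29% of clearance) increases to 2.5× activity: 0.29 × 2.5 = 0.725.
The remaining 71% of clearance is unaffected.
Relative clearance = 0.725 + 0.71 = 1.435.
To maintain the same steady-state level, dose must scale with clearance: new dose = 75 × 1.435 = 108 mg.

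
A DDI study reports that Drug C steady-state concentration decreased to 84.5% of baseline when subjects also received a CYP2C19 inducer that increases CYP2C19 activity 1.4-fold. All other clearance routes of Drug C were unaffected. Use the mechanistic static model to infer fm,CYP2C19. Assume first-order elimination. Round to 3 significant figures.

0.459

Let fm be the CYP2C19 fraction. New clearance relative to baseline = fm × 1.4 + (1 − fm).
Steady-state concentration ratio = 1 / (new CL fraction), so new CL fraction = 1 / 0.845 = 1.183.
fm × 1.4 + 1 − fm = 1.183  ⇒  fm × (1.4 − 1) = 0.1834  ⇒  fm = 0.459.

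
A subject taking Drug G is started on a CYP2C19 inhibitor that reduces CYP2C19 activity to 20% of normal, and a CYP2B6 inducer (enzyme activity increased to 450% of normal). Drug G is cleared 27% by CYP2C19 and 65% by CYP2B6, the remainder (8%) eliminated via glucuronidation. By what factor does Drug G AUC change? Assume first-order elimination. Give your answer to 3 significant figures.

0.327

The CYP2C19 pathway (27% of clearance) is reduced to 0.2× activity: 0.27 × 0.2 = 0.054.
The CYP2B6 pathway (65% of clearance) increases to 4.5× activity: 0.65 × 4.5 = 2.925.
Non-CYP routes (8%) are unchanged.
Relative clearance = 0.054 + 2.925 + 0.08 = 3.059.
Net AUC ratio = 1 / 3.059 = 0.327.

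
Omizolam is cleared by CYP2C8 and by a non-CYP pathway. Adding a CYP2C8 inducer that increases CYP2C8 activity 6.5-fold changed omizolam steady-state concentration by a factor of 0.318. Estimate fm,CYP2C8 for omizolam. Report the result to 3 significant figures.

0.390

CL'/CL = 1 / 0.318 = 3.145
6.5·fm + (1 − fm) = 3.145
fm = (3.145 − 1) / (6.5 − 1) = 0.390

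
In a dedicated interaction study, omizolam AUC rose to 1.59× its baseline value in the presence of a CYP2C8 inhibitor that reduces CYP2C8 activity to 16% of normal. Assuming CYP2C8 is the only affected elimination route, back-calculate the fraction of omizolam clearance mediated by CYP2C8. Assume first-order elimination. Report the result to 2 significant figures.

Call the CYP2C8 fraction fm. After the interaction, CL_new/CL_old = fm × 0.16 + (1 − fm).
AUC ratio = 1 / (new CL fraction), so new CL fraction = 1 / 1.59 = 0.6289.
fm × 0.16 + 1 − fm = 0.6289  ⇒  fm × (0.16 − 1) = −0.3711  ⇒  fm = 0.44.

0.44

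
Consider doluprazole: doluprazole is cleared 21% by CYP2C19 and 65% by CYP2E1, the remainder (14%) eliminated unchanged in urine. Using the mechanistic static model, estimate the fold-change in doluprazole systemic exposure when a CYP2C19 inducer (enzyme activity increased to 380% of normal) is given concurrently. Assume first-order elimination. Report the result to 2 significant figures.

0.63

The CYP2C19 pathway (21% of clearance) is boosted to 3.8× activity: 0.21 × 3.8 = 0.798.
CYP2E1 (65%) and the residual 14% are unaffected.
Relative clearance = 0.798 + 0.65 + 0.14 = 1.588.
Since systemic exposure ∝ 1/CL, the ratio is 1 / 1.588 = 0.63.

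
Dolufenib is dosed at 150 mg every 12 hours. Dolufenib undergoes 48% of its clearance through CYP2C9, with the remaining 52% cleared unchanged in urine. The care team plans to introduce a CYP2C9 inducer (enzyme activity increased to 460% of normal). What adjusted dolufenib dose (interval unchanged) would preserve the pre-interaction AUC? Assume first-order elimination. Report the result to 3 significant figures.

409 mg

The CYP2C9 pathway (48% of clearance) is boosted to 4.6× activity: 0.48 × 4.6 = 2.208.
The remaining 52% of clearance is unaffected.
CL_new/CL_old = 2.208 + 0.52 = 2.728.
Css,avg = (dose rate)/CL, so holding Css fixed requires dose ∝ CL: 150 × 2.728 = 409 mg.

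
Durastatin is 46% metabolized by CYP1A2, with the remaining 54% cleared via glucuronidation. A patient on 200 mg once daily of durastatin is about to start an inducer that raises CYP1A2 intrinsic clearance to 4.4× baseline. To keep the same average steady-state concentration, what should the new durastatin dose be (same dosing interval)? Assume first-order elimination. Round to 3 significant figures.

The CYP1A2 pathway (46% of clearance) increases to 4.4× activity: 0.46 × 4.4 = 2.024.
Non-CYP routes (54%) are unchanged.
Relative clearance = 2.024 + 0.54 = 2.564.
To maintain the same steady-state level, dose must scale with clearance: new dose = 200 × 2.564 = 513 mg.

513 mg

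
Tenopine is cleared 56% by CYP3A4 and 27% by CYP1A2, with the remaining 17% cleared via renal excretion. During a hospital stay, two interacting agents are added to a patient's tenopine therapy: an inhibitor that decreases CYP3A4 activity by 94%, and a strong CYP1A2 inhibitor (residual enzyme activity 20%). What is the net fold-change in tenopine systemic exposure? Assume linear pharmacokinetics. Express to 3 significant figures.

The CYP3A4 pathway (56% of clearance) is reduced to 0.06× activity: 0.56 × 0.06 = 0.0336.
The CYP1A2 pathway (27% of clearance) falls to 0.2× activity: 0.27 × 0.2 = 0.054.
Non-CYP routes (17%) are unchanged.
Relative clearance = 0.0336 + 0.054 + 0.17 = 0.2576.
Systemic exposure ∝ 1/CL: fold-change = 1 / 0.2576 = 3.88.

3.88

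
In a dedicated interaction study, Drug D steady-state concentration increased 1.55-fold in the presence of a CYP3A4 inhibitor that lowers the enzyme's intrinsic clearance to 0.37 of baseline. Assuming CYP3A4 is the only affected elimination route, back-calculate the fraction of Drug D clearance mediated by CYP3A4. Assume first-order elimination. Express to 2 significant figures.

Let x = fm,CYP3A4. Because steady-state concentration ∝ 1/CL, relative clearance fell to 1/1.55 = 0.6452.
Only the CYP3A4 route changed, so 0.6452 = x·0.37 + (1 − x), giving x = 0.56.

0.56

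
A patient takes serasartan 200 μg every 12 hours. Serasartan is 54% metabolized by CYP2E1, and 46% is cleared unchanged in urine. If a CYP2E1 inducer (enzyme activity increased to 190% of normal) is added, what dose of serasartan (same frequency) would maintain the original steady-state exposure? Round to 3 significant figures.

CYP2E1: 0.54 × 1.9 = 1.026
Other: 0.46 (unchanged)
New clearance relative to baseline: 1.026 + 0.46 = 1.486.
To maintain the same steady-state level, dose must scale with clearance: new dose = 200 × 1.486 = 297 μg.

297 μg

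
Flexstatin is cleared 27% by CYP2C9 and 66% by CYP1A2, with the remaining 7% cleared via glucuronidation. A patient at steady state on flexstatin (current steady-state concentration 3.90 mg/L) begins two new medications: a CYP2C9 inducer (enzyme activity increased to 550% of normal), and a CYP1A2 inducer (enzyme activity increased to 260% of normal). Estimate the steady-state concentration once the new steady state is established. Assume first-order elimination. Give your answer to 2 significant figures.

1.2 mg/L

The CYP2C9 pathway (27% of clearance) is boosted to 5.5× activity: 0.27 × 5.5 = 1.485.
The CYP1A2 pathway (66% of clearance) increases to 2.6× activity: 0.66 × 2.6 = 1.716.
The remaining 7% of clearance is unaffected.
CL_new/CL_old = 1.485 + 1.716 + 0.07 = 3.271.
Steady-state concentration ∝ 1/CL: new value = 3.90 / 3.271 = 1.2 mg/L.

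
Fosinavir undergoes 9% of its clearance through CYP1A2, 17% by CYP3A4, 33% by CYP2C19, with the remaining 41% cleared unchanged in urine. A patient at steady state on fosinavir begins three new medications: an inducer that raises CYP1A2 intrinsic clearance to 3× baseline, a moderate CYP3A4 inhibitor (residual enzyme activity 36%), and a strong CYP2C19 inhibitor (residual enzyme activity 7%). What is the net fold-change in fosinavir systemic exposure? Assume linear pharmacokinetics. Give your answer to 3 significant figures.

1.31

CYP1A2: 0.09 × 3 = 0.27
CYP3A4: 0.17 × 0.36 = 0.0612
CYP2C19: 0.33 × 0.07 = 0.0231
Other: 0.41 (unchanged)
Relative clearance = 0.27 + 0.0612 + 0.0231 + 0.41 = 0.7643.
Net systemic exposure ratio = 1 / 0.7643 = 1.31.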